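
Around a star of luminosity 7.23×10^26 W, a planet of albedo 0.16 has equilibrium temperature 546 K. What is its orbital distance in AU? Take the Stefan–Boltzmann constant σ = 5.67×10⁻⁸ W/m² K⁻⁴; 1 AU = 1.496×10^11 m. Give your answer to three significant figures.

Energy balance gives S = 4σT⁴/(1−α) = 24000 W/m².
Then d = [L/(4πS)]^(1/2) = 4.897×10^10 m, i.e. 0.3273 AU.

0.327 AU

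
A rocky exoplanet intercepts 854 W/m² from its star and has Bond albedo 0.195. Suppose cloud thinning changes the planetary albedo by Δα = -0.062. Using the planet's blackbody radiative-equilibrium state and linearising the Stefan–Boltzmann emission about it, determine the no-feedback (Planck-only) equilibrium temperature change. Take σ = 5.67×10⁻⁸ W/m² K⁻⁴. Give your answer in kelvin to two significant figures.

4.5 kelvin

Reference equilibrium: T_e = [S(1−α)/(4σ)]^(1/4) = 234.6 K.
TOA radiative forcing: ΔF = −S·Δα/4 = −854.0·(-0.062)/4 = 13.24 W/m².
Linearising σT⁴ gives d(σT⁴)/dT = 4σT_e³ = 2.930 W/m² per K.
ΔT₀ = ΔF/λ_P = 13.24/2.930 = 4.52 K.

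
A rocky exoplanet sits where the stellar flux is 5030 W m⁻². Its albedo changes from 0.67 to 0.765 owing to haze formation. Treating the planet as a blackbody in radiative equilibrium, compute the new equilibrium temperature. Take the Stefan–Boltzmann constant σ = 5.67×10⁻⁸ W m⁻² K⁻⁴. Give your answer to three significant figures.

269 K

T₂ = [S(1−α₂)/(4σ)]^(1/4) = [5030·0.235/(4σ)]^(1/4) = 268.7 K.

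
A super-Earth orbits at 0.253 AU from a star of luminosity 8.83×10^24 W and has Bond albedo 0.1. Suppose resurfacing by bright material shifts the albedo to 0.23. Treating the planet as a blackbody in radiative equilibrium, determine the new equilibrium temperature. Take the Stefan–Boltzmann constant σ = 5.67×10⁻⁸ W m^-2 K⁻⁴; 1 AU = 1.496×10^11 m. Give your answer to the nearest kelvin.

202 kelvin

d = 0.253 × 1.496×10^11 m = 3.785×10^10 m.
Flux at the orbit: S = L/(4πd²) = 8.83×10^24/(4π·(3.78×10^10)²) = 490.5 W m^-2.
T₂ = [S(1−α₂)/(4σ)]^(1/4) = [490.5·0.77/(4σ)]^(1/4) = 202.0 K.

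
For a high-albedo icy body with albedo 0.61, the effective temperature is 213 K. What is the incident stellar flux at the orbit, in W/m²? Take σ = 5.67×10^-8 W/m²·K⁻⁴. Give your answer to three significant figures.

1200 W/m²

From S(1−α)/4 = σT⁴: S = 4σT⁴/(1−α).
σT⁴ = 5.67×10⁻⁸·(213)⁴ = 116.7 W/m².
So S = 4×116.7/(1−0.61) = 1197 W/m².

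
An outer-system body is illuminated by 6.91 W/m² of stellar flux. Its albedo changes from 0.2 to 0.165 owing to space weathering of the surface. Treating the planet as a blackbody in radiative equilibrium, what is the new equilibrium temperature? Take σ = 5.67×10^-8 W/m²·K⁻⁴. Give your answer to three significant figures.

With the new albedo, S(1−α₂)/4 = 1.442 W/m², so T₂ = 71.02 K.

71.0 kelvin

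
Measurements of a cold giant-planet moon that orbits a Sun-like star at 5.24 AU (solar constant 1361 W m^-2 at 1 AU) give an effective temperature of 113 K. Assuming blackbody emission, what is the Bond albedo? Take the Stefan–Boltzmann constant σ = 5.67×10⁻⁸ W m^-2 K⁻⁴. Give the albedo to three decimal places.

Flux at the orbit: S = 1361/(5.24)² = 49.57 W m^-2.
From σT⁴ = S(1−α)/4 we invert for α: 1−α = 4σT⁴/S.
4σT⁴ = 4·5.67×10⁻⁸·(113)⁴ = 36.98 W m^-2.
Hence α = 1 − 36.98/49.57 = 0.2540.

0.254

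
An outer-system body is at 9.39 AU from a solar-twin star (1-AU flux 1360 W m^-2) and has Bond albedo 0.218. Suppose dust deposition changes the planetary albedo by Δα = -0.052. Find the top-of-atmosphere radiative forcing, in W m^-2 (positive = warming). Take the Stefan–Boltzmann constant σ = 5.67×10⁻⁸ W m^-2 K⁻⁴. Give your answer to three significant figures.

Irradiance scales as 1/d², so S = 1360 W m^-2 × (1/9.39)² = 15.42 W m^-2.
The change in absorbed flux is Δ[S(1−α)/4] = −SΔα/4 = 0.2005 W m^-2.

0.201 W m^-2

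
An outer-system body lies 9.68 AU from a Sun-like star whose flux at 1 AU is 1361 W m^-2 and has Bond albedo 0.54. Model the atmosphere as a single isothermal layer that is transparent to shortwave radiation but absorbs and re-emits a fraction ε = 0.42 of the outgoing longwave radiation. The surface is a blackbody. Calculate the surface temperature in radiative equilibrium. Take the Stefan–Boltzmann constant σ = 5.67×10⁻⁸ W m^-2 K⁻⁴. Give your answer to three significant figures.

By the inverse-square law, S = 1361/9.68² = 14.52 W m^-2.
The planet radiates to space at T_e = [S(1−α)/(4σ)]^(1/4) = 73.67 K.
The surface balance (absorbed SW + ε·downward IR = σT_s⁴) with T_a⁴ = T_s⁴/2 reduces to T_s = T_e·[2/(2−ε)]^¼ = 78.14 K.

78.1 K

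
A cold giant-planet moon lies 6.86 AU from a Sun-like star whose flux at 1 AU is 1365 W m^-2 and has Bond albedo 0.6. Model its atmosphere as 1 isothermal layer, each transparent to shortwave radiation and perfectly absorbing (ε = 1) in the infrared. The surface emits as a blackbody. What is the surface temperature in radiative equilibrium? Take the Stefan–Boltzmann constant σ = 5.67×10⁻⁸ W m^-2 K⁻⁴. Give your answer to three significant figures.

101 K

Flux at the orbit: S = 1365/(6.86)² = 29.01 W m^-2.
The effective emission temperature is T_e = [S(1−α)/(4σ)]^¼ = 84.57 K.
With N = 1 opaque layers, T_s = (N+1)^(1/4)·T_e = 2^(1/4)·84.57 = 100.6 K.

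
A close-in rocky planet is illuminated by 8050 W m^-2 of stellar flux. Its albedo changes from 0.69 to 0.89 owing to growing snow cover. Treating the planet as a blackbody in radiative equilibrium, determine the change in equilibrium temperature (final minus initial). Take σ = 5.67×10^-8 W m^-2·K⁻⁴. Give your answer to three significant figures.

Initial: T₁ = [S(1−0.69)/(4σ)]^(1/4) = 323.9 K.
After:  T₂ = [8050·0.11/(4σ)]^(1/4) = 250.0 K.
Change: 250.0 − 323.9 = -73.91 K.

-73.9 kelvin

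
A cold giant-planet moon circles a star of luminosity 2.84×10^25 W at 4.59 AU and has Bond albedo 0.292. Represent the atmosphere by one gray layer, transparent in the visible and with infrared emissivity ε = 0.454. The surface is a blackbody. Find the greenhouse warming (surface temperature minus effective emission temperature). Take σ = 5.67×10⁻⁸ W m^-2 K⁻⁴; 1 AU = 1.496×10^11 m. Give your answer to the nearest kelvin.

4 K

Orbital distance: d = 4.59 AU = 6.867×10^11 m.
S = L/(4πd²) = 4.793 W m^-2.
Effective emission temperature (TOA balance): σT_e⁴ = S(1−α)/4 = 0.8484 W m^-2 → T_e = 62.19 K.
The surface balance (absorbed SW + ε·downward IR = σT_s⁴) with T_a⁴ = T_s⁴/2 reduces to T_s = T_e·[2/(2−ε)]^¼ = 66.33 K.
The atmosphere warms the surface by 4.135 K.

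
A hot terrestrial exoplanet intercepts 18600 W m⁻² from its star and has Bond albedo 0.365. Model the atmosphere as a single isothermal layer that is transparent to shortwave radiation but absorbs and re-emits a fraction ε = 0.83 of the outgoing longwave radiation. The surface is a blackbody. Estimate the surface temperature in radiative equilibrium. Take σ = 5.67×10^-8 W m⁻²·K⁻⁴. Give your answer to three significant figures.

Effective emission temperature (TOA balance): σT_e⁴ = S(1−α)/4 = 2953 W m⁻² → T_e = 477.7 K.
For a single slab of emissivity ε, T_s⁴ = 2T_e⁴/(2−ε); thus T_s = 477.7·(1.709)^(1/4) = 546.2 K.

546 kelvin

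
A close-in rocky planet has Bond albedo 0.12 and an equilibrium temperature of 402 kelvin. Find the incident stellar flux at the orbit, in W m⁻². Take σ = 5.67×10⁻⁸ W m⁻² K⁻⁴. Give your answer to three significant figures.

From S(1−α)/4 = σT⁴: S = 4σT⁴/(1−α).
The emitted flux is σT⁴ = 1481 W m⁻².
So S = 4×1481/(1−0.12) = 6731 W m⁻².

6730 W m⁻²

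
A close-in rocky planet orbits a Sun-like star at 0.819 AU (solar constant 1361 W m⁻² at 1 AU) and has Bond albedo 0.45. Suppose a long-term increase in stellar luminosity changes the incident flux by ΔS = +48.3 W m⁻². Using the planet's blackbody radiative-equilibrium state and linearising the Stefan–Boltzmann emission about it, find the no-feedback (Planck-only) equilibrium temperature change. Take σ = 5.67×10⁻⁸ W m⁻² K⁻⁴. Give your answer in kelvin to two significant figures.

1.6 kelvin

Flux at the orbit: S = 1361/(0.819)² = 2029 W m⁻².
The baseline emission temperature is T_e = 264.9 K.
TOA radiative forcing: ΔF = (1−α)ΔS/4 = 0.55·(+48.3)/4 = 6.641 W m⁻².
Linearising σT⁴ gives d(σT⁴)/dT = 4σT_e³ = 4.214 W m⁻² per K.
ΔT₀ = ΔF/λ_P = 6.641/4.214 = 1.58 K.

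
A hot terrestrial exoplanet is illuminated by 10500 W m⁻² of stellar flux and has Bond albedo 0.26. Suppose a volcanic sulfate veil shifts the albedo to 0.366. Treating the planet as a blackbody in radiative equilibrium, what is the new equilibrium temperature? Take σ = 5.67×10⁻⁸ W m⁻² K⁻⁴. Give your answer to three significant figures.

414 kelvin

T₂ = [S(1−α₂)/(4σ)]^(1/4) = [10500·0.634/(4σ)]^(1/4) = 413.9 K.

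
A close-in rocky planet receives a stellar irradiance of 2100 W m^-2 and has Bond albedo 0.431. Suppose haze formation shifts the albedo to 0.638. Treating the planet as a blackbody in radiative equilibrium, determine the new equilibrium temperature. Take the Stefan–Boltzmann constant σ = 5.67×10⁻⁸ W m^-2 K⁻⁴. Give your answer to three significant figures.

With the new albedo, S(1−α₂)/4 = 190.0 W m^-2, so T₂ = 240.6 K.

241 kelvin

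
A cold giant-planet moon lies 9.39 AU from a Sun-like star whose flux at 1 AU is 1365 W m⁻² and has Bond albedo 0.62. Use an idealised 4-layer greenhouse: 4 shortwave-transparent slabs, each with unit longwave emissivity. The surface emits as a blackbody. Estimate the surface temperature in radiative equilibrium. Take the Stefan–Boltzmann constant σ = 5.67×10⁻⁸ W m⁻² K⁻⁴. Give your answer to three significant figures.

107 K

By the inverse-square law, S = 1365/9.39² = 15.48 W m⁻².
OLR = S(1−α)/4 = 1.471 W m⁻²; the top layer radiates at T_e = 71.37 K.
For an N-layer opaque stack, T_s⁴ = (N+1)T_e⁴, hence T_s = (5)^(1/4)×71.37 K = 106.7 K.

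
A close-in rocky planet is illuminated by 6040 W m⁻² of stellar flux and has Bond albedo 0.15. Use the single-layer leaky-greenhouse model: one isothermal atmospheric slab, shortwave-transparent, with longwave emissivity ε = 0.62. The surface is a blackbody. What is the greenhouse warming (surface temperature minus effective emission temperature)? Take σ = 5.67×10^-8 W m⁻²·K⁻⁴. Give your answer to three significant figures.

The planet radiates to space at T_e = [S(1−α)/(4σ)]^(1/4) = 387.9 K.
The surface balance (absorbed SW + ε·downward IR = σT_s⁴) with T_a⁴ = T_s⁴/2 reduces to T_s = T_e·[2/(2−ε)]^¼ = 425.6 K.
Greenhouse warming: T_s − T_e = 37.70 K.

37.7 K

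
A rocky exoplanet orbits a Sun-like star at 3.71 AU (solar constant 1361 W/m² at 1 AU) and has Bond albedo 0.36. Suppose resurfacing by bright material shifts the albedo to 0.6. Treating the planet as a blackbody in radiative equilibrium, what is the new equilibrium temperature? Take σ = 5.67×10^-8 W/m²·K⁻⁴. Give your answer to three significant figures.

115 K

By the inverse-square law, S = 1361/3.71² = 98.88 W/m².
With the new albedo, S(1−α₂)/4 = 9.888 W/m², so T₂ = 114.9 K.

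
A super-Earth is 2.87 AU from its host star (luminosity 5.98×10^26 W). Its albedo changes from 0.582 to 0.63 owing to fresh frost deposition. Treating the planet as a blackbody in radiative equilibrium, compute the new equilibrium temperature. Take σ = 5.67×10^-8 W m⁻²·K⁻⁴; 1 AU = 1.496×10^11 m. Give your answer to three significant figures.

Orbital distance: d = 2.87 AU = 4.294×10^11 m.
Spreading L over a sphere of radius d: S = 5.98×10^26/(4π·4.29×10^11²) = 258.1 W m⁻².
New equilibrium: T₂ = [(1−0.63)·258.1/(4σ)]^(1/4) = 143.3 K.

143 K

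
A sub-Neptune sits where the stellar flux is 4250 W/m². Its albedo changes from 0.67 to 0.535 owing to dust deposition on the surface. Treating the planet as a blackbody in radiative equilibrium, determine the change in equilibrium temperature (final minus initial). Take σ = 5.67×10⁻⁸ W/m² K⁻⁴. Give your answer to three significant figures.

With α = 0.67, T₁ = 280.4 K.
Final:   T₂ = [S(1−0.535)/(4σ)]^(1/4) = 305.5 K.
Change: 305.5 − 280.4 = 25.10 K.

25.1 K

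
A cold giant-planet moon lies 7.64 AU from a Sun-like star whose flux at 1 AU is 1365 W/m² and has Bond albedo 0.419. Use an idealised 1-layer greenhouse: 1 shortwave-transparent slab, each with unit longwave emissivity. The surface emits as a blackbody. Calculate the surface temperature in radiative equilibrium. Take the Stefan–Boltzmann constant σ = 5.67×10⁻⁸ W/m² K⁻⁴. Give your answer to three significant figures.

Flux at the orbit: S = 1365/(7.64)² = 23.39 W/m².
Top-of-atmosphere balance: σT_e⁴ = S(1−α)/4 = 3.397 W/m² → T_e = 87.98 K.
With N = 1 opaque layers, T_s = (N+1)^(1/4)·T_e = 2^(1/4)·87.98 = 104.6 K.

105 kelvin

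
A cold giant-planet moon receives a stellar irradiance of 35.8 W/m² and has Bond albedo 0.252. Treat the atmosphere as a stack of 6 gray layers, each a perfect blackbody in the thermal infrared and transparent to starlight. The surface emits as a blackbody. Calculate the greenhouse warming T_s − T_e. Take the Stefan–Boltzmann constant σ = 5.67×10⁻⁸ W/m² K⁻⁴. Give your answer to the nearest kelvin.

65 kelvin

Top-of-atmosphere balance: σT_e⁴ = S(1−α)/4 = 6.695 W/m² → T_e = 104.2 K.
Surface: T_s = (7)^¼·T_e = 169.6 K.
Warming: T_s − T_e = 65.31 K.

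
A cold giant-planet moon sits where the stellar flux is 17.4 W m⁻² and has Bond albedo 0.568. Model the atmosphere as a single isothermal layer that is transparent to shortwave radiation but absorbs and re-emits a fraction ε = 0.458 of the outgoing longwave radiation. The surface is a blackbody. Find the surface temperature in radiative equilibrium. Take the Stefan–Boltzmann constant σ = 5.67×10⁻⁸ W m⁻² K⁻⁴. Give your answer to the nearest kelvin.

At the top of the atmosphere, σT_e⁴ = S(1−α)/4 = 1.879 W m⁻², giving T_e = 75.87 K.
The surface balance (absorbed SW + ε·downward IR = σT_s⁴) with T_a⁴ = T_s⁴/2 reduces to T_s = T_e·[2/(2−ε)]^¼ = 80.97 K.

81 K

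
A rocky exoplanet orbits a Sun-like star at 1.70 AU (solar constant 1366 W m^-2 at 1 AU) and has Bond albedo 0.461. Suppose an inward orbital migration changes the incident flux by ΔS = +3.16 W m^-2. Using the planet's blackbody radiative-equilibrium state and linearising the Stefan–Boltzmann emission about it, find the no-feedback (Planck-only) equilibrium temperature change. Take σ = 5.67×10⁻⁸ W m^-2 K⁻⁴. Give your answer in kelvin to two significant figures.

0.31 K

By the inverse-square law, S = 1366/1.70² = 472.7 W m^-2.
The baseline emission temperature is T_e = 183.1 K.
Only a fraction (1−α) is absorbed and it's spread over 4πR², so ΔF = (1−α)ΔS/4 = 0.4258 W m^-2.
Planck response: λ_P = 4σT_e³ = 4·5.67×10⁻⁸·(183.1)³ = 1.392 W m^-2/K.
Hence the no-feedback warming is ΔF/(4σT_e³) = 0.306 K.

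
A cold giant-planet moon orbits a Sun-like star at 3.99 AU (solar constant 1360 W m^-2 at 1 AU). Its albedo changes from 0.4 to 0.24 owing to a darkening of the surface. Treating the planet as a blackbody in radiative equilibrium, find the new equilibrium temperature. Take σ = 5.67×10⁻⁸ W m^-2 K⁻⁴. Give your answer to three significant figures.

By the inverse-square law, S = 1360/3.99² = 85.43 W m^-2.
New equilibrium: T₂ = [(1−0.24)·85.43/(4σ)]^(1/4) = 130.1 K.

130 K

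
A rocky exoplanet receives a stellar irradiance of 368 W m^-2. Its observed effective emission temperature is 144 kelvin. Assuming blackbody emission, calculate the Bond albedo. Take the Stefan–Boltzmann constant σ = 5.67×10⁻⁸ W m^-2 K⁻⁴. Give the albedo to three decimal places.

0.735

Energy balance: S(1−α)/4 = σT⁴, so 1−α = 4σT⁴/S.
σT⁴ = 24.38 W m^-2, so 4σT⁴ = 97.52 W m^-2.
Hence α = 1 − 97.52/368.0 = 0.7350.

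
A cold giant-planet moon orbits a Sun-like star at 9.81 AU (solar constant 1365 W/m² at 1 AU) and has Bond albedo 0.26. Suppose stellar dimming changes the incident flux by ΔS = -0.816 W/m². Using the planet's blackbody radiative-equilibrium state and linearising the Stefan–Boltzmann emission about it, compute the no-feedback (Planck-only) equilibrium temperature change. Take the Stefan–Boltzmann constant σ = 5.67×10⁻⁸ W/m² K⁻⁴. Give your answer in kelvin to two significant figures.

-1.2 K

By the inverse-square law, S = 1365/9.81² = 14.18 W/m².
Unperturbed T_e = [14.18·(1−0.26)/(4σ)]^¼ = 82.48 K.
ΔF = Δ[S(1−α)]/4 = (1−0.26)·-0.816/4 = -0.1510 W/m².
The Planck feedback parameter is 4σT_e³ = 0.1273 W/m²/K.
ΔT₀ = ΔF/λ_P = -0.1510/0.1273 = -1.19 K.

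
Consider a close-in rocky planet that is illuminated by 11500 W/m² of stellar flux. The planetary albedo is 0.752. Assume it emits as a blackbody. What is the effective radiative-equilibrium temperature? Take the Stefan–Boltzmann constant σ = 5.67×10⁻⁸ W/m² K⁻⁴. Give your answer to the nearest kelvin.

Averaging over the sphere, the absorbed flux is S(1−α)/4 = 713.0 W/m².
Balancing against σT⁴: T = (713.0/5.67×10⁻⁸)^(1/4) = 334.9 K.

335 K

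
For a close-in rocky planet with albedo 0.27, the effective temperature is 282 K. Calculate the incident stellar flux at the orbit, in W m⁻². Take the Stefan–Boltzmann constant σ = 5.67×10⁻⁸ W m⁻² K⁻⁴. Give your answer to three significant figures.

1960 W m⁻²

Invert the energy balance for S: S = 4σT⁴/(1−α).
σT⁴ = 5.67×10⁻⁸·(282)⁴ = 358.6 W m⁻².
So S = 4×358.6/(1−0.27) = 1965 W m⁻².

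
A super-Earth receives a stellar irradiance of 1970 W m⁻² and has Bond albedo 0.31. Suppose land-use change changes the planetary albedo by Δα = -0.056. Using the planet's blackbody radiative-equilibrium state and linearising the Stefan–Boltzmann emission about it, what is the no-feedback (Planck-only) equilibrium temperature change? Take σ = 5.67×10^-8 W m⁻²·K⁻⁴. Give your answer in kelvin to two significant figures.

Unperturbed T_e = [1970·(1−0.31)/(4σ)]^¼ = 278.2 K.
TOA radiative forcing: ΔF = −S·Δα/4 = −1970·(-0.056)/4 = 27.58 W m⁻².
The Planck feedback parameter is 4σT_e³ = 4.885 W m⁻²/K.
So ΔT₀ = 27.58/4.885 = 5.65 K.

5.6 K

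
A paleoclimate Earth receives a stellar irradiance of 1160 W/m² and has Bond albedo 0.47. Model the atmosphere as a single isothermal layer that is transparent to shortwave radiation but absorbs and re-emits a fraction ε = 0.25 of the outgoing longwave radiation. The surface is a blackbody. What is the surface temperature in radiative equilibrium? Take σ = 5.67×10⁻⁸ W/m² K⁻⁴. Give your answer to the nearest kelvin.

236 K

Effective emission temperature (TOA balance): σT_e⁴ = S(1−α)/4 = 153.7 W/m² → T_e = 228.2 K.
Surface balance with a leaky layer gives σT_s⁴ = σT_e⁴·2/(2−ε), so T_s = T_e·[2/(2−0.25)]^(1/4) = 235.9 K.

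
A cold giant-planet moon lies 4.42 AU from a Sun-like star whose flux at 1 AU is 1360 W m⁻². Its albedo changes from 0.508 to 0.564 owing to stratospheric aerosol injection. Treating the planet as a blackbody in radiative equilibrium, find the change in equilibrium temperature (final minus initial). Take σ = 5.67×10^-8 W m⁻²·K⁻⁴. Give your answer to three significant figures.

Irradiance scales as 1/d², so S = 1360 W m⁻² × (1/4.42)² = 69.61 W m⁻².
With α = 0.508, T₁ = 110.9 K.
Final:   T₂ = [S(1−0.564)/(4σ)]^(1/4) = 107.6 K.
Change: 107.6 − 110.9 = -3.299 K.

-3.30 K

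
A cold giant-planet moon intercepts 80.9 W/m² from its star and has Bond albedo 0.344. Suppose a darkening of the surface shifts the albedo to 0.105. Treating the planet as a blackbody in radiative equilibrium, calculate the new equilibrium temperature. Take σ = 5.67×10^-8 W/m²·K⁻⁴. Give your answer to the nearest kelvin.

New equilibrium: T₂ = [(1−0.105)·80.90/(4σ)]^(1/4) = 133.7 K.

134 kelvin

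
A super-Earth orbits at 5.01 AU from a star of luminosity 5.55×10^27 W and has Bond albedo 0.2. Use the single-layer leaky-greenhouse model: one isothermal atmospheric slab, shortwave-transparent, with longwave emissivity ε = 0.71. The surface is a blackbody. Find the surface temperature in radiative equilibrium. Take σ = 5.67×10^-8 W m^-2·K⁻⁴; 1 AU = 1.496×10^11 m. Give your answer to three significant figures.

256 kelvin

d = 5.01 × 1.496×10^11 m = 7.495×10^11 m.
Flux at the orbit: S = L/(4πd²) = 5.55×10^27/(4π·(7.49×10^11)²) = 786.2 W m^-2.
The planet radiates to space at T_e = [S(1−α)/(4σ)]^(1/4) = 229.5 K.
For a single slab of emissivity ε, T_s⁴ = 2T_e⁴/(2−ε); thus T_s = 229.5·(1.55)^(1/4) = 256.1 K.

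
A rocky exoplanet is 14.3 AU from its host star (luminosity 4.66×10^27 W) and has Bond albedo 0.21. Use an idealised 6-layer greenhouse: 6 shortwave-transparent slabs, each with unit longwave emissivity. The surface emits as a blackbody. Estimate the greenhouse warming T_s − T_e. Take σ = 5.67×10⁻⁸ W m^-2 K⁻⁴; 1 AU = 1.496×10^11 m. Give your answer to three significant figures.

Orbital distance: d = 14.3 AU = 2.139×10^12 m.
Spreading L over a sphere of radius d: S = 4.66×10^27/(4π·2.14×10^12²) = 81.03 W m^-2.
The effective emission temperature is T_e = [S(1−α)/(4σ)]^¼ = 129.6 K.
T_s = (N+1)^(1/4)·T_e = 210.8 K.
So the greenhouse effect raises the surface by 210.8 − 129.6 = 81.21 K.

81.2 kelvin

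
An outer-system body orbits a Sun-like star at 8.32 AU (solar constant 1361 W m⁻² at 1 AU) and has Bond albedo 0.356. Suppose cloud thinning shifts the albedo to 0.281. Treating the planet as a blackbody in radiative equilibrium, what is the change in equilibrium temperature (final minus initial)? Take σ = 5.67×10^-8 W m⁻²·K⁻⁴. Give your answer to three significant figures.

2.41 K

By the inverse-square law, S = 1361/8.32² = 19.66 W m⁻².
Before: T₁ = [19.66·0.644/(4σ)]^(1/4) = 86.44 K.
Final:   T₂ = [S(1−0.281)/(4σ)]^(1/4) = 88.85 K.
Change: 88.85 − 86.44 = 2.414 K.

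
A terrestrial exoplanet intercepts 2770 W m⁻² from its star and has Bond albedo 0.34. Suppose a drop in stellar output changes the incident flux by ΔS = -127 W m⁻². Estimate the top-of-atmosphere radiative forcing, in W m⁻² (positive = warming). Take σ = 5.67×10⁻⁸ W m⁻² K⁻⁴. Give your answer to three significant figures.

Only a fraction (1−α) is absorbed and it's spread over 4πR², so ΔF = (1−α)ΔS/4 = -20.95 W m⁻².

-21.0 W m⁻²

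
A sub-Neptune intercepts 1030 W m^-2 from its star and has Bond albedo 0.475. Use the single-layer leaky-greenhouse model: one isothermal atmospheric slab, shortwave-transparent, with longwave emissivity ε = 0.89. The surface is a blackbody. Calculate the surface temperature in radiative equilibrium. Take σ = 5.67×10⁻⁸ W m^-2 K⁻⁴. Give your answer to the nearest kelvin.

256 K

At the top of the atmosphere, σT_e⁴ = S(1−α)/4 = 135.2 W m^-2, giving T_e = 221.0 K.
Surface balance with a leaky layer gives σT_s⁴ = σT_e⁴·2/(2−ε), so T_s = T_e·[2/(2−0.89)]^(1/4) = 256.0 K.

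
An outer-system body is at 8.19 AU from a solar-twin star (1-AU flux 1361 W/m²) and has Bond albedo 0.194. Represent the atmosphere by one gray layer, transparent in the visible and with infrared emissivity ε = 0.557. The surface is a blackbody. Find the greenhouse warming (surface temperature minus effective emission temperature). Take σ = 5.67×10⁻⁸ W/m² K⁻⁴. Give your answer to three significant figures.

7.84 K

Flux at the orbit: S = 1361/(8.19)² = 20.29 W/m².
Effective emission temperature (TOA balance): σT_e⁴ = S(1−α)/4 = 4.089 W/m² → T_e = 92.15 K.
Surface balance with a leaky layer gives σT_s⁴ = σT_e⁴·2/(2−ε), so T_s = T_e·[2/(2−0.557)]^(1/4) = 99.99 K.
The atmosphere warms the surface by 7.835 K.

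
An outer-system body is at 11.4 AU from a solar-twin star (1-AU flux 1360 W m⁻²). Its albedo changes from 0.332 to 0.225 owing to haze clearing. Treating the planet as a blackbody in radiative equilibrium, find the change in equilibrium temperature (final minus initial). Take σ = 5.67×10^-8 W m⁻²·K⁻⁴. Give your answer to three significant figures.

2.82 K

By the inverse-square law, S = 1360/11.4² = 10.46 W m⁻².
Initial: T₁ = [S(1−0.332)/(4σ)]^(1/4) = 74.51 K.
After:  T₂ = [10.46·0.775/(4σ)]^(1/4) = 77.33 K.
Change: 77.33 − 74.51 = 2.820 K.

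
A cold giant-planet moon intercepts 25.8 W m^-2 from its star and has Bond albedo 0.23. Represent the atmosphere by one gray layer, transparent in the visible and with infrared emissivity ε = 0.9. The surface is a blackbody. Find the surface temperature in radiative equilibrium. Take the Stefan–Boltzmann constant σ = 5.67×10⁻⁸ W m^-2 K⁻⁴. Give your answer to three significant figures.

The planet radiates to space at T_e = [S(1−α)/(4σ)]^(1/4) = 96.74 K.
Surface balance with a leaky layer gives σT_s⁴ = σT_e⁴·2/(2−ε), so T_s = T_e·[2/(2−0.9)]^(1/4) = 112.3 K.

112 kelvin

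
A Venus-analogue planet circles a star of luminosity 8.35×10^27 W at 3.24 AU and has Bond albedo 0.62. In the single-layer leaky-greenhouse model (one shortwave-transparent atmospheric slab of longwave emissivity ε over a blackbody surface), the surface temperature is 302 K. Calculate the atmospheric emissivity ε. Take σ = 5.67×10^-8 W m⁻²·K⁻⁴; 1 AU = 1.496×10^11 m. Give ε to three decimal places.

0.861

Orbital distance: d = 3.24 AU = 4.847×10^11 m.
S = L/(4πd²) = 2828 W m⁻².
TOA balance gives T_e = 262.4 K.
Since (2−ε)/2 = (T_e/T_s)⁴ = 0.5697, ε = 0.8606.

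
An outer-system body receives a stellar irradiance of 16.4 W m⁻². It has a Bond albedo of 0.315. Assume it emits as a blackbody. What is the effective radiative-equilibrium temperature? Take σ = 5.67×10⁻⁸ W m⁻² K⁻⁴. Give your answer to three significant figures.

83.9 kelvin

Absorbed flux (global mean): S(1−α)/4 = 16.40·0.685/4 = 2.808 W m⁻².
In equilibrium σT⁴ equals this, so T = 83.89 K.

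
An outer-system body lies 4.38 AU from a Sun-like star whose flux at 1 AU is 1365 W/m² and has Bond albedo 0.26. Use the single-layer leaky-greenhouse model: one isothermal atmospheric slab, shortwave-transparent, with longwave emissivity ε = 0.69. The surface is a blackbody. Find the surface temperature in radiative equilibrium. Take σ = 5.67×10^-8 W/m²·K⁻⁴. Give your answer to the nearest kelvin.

Irradiance scales as 1/d², so S = 1365 W/m² × (1/4.38)² = 71.15 W/m².
At the top of the atmosphere, σT_e⁴ = S(1−α)/4 = 13.16 W/m², giving T_e = 123.4 K.
For a single slab of emissivity ε, T_s⁴ = 2T_e⁴/(2−ε); thus T_s = 123.4·(1.527)^(1/4) = 137.2 K.

137 K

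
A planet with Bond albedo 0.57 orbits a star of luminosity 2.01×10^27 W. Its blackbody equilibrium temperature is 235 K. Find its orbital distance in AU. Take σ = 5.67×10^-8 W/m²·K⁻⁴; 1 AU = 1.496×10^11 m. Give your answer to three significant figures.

The flux needed for this T is 4σT⁴/(1−0.57) = 1609 W/m².
Then d = [L/(4πS)]^(1/2) = 3.153×10^11 m, i.e. 2.108 AU.

2.11 AU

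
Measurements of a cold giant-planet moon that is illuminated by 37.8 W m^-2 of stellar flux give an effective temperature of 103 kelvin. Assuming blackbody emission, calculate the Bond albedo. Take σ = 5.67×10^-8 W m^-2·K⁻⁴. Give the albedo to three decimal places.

0.325

From σT⁴ = S(1−α)/4 we invert for α: 1−α = 4σT⁴/S.
4σT⁴ = 4·5.67×10⁻⁸·(103)⁴ = 25.53 W m^-2.
Hence α = 1 − 25.53/37.80 = 0.3247.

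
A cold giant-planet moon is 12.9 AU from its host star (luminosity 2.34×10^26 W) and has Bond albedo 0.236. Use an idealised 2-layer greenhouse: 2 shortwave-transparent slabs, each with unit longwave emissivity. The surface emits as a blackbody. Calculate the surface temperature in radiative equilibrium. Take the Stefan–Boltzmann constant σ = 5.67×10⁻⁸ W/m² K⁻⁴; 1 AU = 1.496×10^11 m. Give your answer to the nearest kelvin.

Orbital distance: d = 12.9 AU = 1.930×10^12 m.
Flux at the orbit: S = L/(4πd²) = 2.34×10^26/(4π·(1.93×10^12)²) = 5.000 W/m².
Top-of-atmosphere balance: σT_e⁴ = S(1−α)/4 = 0.9550 W/m² → T_e = 64.06 K.
With N = 2 opaque layers, T_s = (N+1)^(1/4)·T_e = 3^(1/4)·64.06 = 84.31 K.

84 kelvin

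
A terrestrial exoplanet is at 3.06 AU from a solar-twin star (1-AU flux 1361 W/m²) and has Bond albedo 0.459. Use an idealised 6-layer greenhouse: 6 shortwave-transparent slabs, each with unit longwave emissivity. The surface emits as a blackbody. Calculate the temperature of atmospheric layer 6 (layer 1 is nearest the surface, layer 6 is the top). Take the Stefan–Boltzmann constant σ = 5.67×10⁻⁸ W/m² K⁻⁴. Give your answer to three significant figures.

By the inverse-square law, S = 1361/3.06² = 145.4 W/m².
OLR = S(1−α)/4 = 19.66 W/m²; the top layer radiates at T_e = 136.5 K.
In the N-layer model, layer k (counted from the surface) has T_k = (N+1−k)^(1/4)·T_e.
T_6 = (1)^(1/4)·136.5 = 136.5 K.

136 kelvin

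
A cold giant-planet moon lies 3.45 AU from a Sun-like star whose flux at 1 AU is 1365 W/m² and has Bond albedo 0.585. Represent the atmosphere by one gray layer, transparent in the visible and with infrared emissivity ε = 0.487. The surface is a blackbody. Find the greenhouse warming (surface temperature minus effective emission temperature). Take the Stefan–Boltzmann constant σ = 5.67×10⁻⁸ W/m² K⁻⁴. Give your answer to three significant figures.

Irradiance scales as 1/d², so S = 1365 W/m² × (1/3.45)² = 114.7 W/m².
Effective emission temperature (TOA balance): σT_e⁴ = S(1−α)/4 = 11.90 W/m² → T_e = 120.4 K.
For a single slab of emissivity ε, T_s⁴ = 2T_e⁴/(2−ε); thus T_s = 120.4·(1.322)^(1/4) = 129.1 K.
T_s − T_e = 129.1 − 120.4 = 8.696 K.

8.70 kelvin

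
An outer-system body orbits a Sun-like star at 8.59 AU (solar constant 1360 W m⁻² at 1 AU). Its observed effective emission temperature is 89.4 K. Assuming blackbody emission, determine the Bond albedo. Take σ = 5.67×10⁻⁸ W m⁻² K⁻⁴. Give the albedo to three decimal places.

Flux at the orbit: S = 1360/(8.59)² = 18.43 W m⁻².
Energy balance: S(1−α)/4 = σT⁴, so 1−α = 4σT⁴/S.
σT⁴ = 3.622 W m⁻², so 4σT⁴ = 14.49 W m⁻².
Hence α = 1 − 14.49/18.43 = 0.2140.

0.214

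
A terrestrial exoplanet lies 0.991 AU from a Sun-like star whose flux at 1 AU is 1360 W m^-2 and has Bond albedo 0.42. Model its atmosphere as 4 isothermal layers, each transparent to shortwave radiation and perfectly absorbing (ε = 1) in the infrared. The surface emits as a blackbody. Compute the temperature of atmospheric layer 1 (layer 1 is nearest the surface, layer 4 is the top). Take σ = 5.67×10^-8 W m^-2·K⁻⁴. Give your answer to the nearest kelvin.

345 kelvin

By the inverse-square law, S = 1360/0.991² = 1385 W m^-2.
The effective emission temperature is T_e = [S(1−α)/(4σ)]^¼ = 243.9 K.
Each opaque layer satisfies 2T_j⁴ = T_{j−1}⁴ + T_{j+1}⁴, giving T_k⁴ = (N+1−k)T_e⁴.
With k = 1: T_1 = (4+1−1)^¼·243.9 K = 345.0 K.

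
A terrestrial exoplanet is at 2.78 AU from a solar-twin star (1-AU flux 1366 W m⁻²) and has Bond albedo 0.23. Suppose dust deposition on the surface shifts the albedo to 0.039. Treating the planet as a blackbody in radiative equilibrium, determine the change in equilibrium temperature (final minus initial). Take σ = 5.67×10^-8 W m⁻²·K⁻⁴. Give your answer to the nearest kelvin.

9 K

By the inverse-square law, S = 1366/2.78² = 176.8 W m⁻².
Before: T₁ = [176.8·0.77/(4σ)]^(1/4) = 156.5 K.
With α = 0.039, T₂ = 165.4 K.
Change: 165.4 − 156.5 = 8.915 K.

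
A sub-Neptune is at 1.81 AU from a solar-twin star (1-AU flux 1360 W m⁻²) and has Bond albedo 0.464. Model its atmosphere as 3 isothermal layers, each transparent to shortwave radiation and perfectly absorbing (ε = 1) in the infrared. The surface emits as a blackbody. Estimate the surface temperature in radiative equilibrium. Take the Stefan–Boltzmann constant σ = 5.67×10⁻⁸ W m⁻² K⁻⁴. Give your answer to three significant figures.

250 K

By the inverse-square law, S = 1360/1.81² = 415.1 W m⁻².
OLR = S(1−α)/4 = 55.63 W m⁻²; the top layer radiates at T_e = 177.0 K.
With N = 3 opaque layers, T_s = (N+1)^(1/4)·T_e = 4^(1/4)·177.0 = 250.3 K.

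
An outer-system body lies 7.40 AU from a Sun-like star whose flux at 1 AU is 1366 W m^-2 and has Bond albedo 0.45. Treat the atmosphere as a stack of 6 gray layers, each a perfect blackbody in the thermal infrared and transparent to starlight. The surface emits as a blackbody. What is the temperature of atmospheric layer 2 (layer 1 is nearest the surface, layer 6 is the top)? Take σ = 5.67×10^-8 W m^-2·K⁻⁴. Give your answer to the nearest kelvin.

Irradiance scales as 1/d², so S = 1366 W m^-2 × (1/7.40)² = 24.95 W m^-2.
The effective emission temperature is T_e = [S(1−α)/(4σ)]^¼ = 88.19 K.
The net upward flux σT_e⁴ is constant between every pair of levels, so T_k⁴ = (N+1−k)T_e⁴.
T_2 = (5)^(1/4)·88.19 = 131.9 K.

132 K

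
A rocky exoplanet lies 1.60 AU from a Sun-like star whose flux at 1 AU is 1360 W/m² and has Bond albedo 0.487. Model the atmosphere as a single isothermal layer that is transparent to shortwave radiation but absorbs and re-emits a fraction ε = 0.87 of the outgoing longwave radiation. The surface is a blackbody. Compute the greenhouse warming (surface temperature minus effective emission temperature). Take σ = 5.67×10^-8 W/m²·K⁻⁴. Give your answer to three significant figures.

Irradiance scales as 1/d², so S = 1360 W/m² × (1/1.60)² = 531.2 W/m².
The planet radiates to space at T_e = [S(1−α)/(4σ)]^(1/4) = 186.2 K.
The surface balance (absorbed SW + ε·downward IR = σT_s⁴) with T_a⁴ = T_s⁴/2 reduces to T_s = T_e·[2/(2−ε)]^¼ = 214.7 K.
T_s − T_e = 214.7 − 186.2 = 28.56 K.

28.6 K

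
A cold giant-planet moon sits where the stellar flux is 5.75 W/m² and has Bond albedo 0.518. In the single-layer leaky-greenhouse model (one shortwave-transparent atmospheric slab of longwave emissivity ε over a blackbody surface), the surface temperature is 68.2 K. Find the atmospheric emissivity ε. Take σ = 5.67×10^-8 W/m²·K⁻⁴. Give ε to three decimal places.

0.870

Effective temperature: T_e = [S(1−α)/(4σ)]^(1/4) = 59.12 K.
Since (2−ε)/2 = (T_e/T_s)⁴ = 0.5649, ε = 0.8703.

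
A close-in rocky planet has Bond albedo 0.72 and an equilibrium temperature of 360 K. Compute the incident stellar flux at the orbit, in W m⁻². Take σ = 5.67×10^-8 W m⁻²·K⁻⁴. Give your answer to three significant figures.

13600 W m⁻²

Invert the energy balance for S: S = 4σT⁴/(1−α).
σT⁴ = 5.67×10⁻⁸·(360)⁴ = 952.3 W m⁻².
So S = 4×952.3/(1−0.72) = 13600 W m⁻².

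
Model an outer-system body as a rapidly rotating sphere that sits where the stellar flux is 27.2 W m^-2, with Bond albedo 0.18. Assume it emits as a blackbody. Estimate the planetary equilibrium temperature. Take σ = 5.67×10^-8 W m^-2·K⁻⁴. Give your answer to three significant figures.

99.6 K

Absorbed flux (global mean): S(1−α)/4 = 27.20·0.82/4 = 5.576 W m^-2.
In equilibrium σT⁴ equals this, so T = 99.58 K.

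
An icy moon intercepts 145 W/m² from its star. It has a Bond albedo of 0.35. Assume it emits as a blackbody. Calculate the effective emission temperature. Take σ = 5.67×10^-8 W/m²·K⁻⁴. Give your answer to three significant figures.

Averaging over the sphere, the absorbed flux is S(1−α)/4 = 23.56 W/m².
Balancing against σT⁴: T = (23.56/5.67×10⁻⁸)^(1/4) = 142.8 K.

143 K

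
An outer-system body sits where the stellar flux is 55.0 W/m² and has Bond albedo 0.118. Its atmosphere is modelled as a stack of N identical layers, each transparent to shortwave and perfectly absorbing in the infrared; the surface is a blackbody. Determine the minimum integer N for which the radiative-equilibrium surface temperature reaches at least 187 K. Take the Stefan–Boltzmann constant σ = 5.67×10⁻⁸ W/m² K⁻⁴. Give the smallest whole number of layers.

OLR = S(1−α)/4 = 12.13 W/m²; the top layer radiates at T_e = 120.9 K.
T_s = (N+1)^(1/4)·T_e ≥ 187 K requires N+1 ≥ (T_s/T_e)⁴ = (187/120.9)⁴ = 5.717.
So N ≥ 4.717; the smallest integer is N = 5.

5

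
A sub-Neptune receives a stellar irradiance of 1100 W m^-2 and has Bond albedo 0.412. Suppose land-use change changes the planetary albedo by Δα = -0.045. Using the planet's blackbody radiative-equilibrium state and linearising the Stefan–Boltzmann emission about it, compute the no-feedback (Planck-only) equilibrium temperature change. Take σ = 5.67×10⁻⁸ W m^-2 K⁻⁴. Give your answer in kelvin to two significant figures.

Unperturbed T_e = [1100·(1−0.412)/(4σ)]^¼ = 231.1 K.
The change in absorbed flux is Δ[S(1−α)/4] = −SΔα/4 = 12.38 W m^-2.
Planck response: λ_P = 4σT_e³ = 4·5.67×10⁻⁸·(231.1)³ = 2.799 W m^-2/K.
So ΔT₀ = 12.38/2.799 = 4.42 K.

4.4 kelvin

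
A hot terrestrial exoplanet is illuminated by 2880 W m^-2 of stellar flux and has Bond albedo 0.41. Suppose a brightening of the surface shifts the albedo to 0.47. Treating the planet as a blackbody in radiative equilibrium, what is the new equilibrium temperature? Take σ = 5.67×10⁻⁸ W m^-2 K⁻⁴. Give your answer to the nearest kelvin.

286 kelvin

With the new albedo, S(1−α₂)/4 = 381.6 W m^-2, so T₂ = 286.4 K.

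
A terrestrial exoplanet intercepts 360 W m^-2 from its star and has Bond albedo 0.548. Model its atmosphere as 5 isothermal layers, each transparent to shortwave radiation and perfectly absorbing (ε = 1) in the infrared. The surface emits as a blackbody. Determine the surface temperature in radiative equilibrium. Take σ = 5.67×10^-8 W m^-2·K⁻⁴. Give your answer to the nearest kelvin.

256 kelvin

OLR = S(1−α)/4 = 40.68 W m^-2; the top layer radiates at T_e = 163.7 K.
For an N-layer opaque stack, T_s⁴ = (N+1)T_e⁴, hence T_s = (6)^(1/4)×163.7 K = 256.1 K.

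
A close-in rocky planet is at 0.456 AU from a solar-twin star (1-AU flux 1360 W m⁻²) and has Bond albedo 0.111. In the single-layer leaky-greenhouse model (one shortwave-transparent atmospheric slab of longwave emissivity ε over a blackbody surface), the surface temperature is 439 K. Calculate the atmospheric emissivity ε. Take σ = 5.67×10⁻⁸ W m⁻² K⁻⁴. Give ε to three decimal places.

0.619

Flux at the orbit: S = 1360/(0.456)² = 6540 W m⁻².
TOA balance gives T_e = 400.1 K.
Inverting T_s⁴ = 2T_e⁴/(2−ε): (T_e/T_s)⁴ = 0.6903, so ε = 2(1 − 0.6903) = 0.6195.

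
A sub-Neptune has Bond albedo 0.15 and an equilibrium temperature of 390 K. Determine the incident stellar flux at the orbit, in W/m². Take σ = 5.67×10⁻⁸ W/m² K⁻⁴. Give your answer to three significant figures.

6170 W/m²

Invert the energy balance for S: S = 4σT⁴/(1−α).
σT⁴ = 5.67×10⁻⁸·(390)⁴ = 1312 W/m².
So S = 4×1312/(1−0.15) = 6173 W/m².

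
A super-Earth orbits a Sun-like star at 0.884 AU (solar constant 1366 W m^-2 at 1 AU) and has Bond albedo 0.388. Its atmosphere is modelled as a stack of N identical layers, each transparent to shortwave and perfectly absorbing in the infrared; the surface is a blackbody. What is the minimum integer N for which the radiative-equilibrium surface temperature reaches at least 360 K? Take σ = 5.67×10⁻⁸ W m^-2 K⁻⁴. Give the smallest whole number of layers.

3

Irradiance scales as 1/d², so S = 1366 W m^-2 × (1/0.884)² = 1748 W m^-2.
Top-of-atmosphere balance: σT_e⁴ = S(1−α)/4 = 267.4 W m^-2 → T_e = 262.1 K.
Since T_s⁴ = (N+1)T_e⁴, we need N ≥ (T_s/T_e)⁴ − 1 = 2.561.
The minimum whole number is N = 3.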